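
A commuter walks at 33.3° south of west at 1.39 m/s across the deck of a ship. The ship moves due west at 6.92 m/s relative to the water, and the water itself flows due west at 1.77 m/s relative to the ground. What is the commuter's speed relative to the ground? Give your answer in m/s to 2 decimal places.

9.88 m/s

In east/north components (m/s): commuter relative to ship = (-1.162, -0.763); ship relative to water = (-6.920, 0.000); water relative to ground = (-1.770, 0.000).
Sum = (-9.852, -0.763) m/s.
Speed = |(-9.852, -0.763)| = 9.881 m/s.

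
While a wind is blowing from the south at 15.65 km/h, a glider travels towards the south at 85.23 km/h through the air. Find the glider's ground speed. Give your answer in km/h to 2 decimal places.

Taking east as x and north as y: velocity relative to the air = (0.000, -85.230) km/h; the air relative to ground = (0.000, 15.650) km/h.
Velocity relative to ground = (0.000, -85.230) + (0.000, 15.650) = (0.000, -69.580) km/h.
Speed = |(0.000, -69.580)| = 69.580 km/h.

69.58 km/h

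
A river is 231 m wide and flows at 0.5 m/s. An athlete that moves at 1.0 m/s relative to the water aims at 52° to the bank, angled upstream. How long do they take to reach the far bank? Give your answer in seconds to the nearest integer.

The component of the athlete's velocity perpendicular to the bank is 1.0 × sin 52° = 0.788 m/s.
Only the cross-stream component determines the crossing time; the current contributes nothing perpendicular to the bank.
Time = 231 / 0.788 = 293.143 s.

293 s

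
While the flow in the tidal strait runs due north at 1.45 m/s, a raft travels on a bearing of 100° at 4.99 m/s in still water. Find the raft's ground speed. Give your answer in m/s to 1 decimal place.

Taking east as x and north as y: velocity relative to the water = (4.914, -0.867) m/s; the water relative to ground = (0.000, 1.450) m/s.
Velocity relative to ground = (4.914, -0.867) + (0.000, 1.450) = (4.914, 0.583) m/s.
Speed = |(4.914, 0.583)| = 4.949 m/s.

4.9 m/s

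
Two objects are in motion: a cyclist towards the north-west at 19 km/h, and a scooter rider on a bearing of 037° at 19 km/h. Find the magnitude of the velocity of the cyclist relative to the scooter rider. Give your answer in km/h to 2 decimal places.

Taking east as x and north as y: cyclist velocity = (-13.435, 13.435) km/h; scooter rider velocity = (11.434, 15.174) km/h.
Velocity of cyclist relative to scooter rider = (-13.435, 13.435) − (11.434, 15.174) = (-24.870, -1.739) km/h.
Magnitude = |(-24.870, -1.739)| = 24.930 km/h.

24.93 km/h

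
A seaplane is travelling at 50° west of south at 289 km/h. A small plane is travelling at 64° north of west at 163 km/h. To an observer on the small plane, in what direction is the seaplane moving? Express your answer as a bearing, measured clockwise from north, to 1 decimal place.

Taking east as x and north as y: seaplane velocity = (-221.387, -185.766) km/h; small plane velocity = (-71.454, 146.503) km/h.
Velocity of seaplane relative to small plane = (-221.387, -185.766) − (-71.454, 146.503) = (-149.932, -332.269) km/h.
Bearing = atan2(-149.93, -332.27) = 204.29° clockwise from north.

204.3°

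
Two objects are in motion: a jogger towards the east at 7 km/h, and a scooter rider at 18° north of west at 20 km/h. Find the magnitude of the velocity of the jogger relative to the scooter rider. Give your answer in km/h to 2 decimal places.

Taking east as x and north as y: jogger velocity = (7.000, 0.000) km/h; scooter rider velocity = (-19.021, 6.180) km/h.
Velocity of jogger relative to scooter rider = (7.000, 0.000) − (-19.021, 6.180) = (26.021, -6.180) km/h.
Magnitude = |(26.021, -6.180)| = 26.745 km/h.

26.75 km/h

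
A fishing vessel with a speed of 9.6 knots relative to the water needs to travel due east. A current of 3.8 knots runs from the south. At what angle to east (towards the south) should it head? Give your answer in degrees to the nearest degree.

23°

The current pushes perpendicular to the desired track; the heading must have a component into the current equal to 3.8 knots: 9.6 sin θ = 3.8.
sin θ = 0.3958, so θ = 23.318°.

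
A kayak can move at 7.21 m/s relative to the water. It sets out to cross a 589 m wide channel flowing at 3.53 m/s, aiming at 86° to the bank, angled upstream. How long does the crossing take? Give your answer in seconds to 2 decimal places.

81.89 s

The component of the kayak's velocity perpendicular to the bank is 7.21 × sin 86° = 7.192 m/s.
The flow acts along the bank and has no component across it.
Time = 589 / 7.192 = 81.892 s.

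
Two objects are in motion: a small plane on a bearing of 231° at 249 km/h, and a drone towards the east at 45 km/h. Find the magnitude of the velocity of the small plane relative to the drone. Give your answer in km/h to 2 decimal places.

285.38 km/h

Taking east as x and north as y: small plane velocity = (-193.509, -156.701) km/h; drone velocity = (45.000, 0.000) km/h.
Velocity of small plane relative to drone = (-193.509, -156.701) − (45.000, 0.000) = (-238.509, -156.701) km/h.
Magnitude = |(-238.509, -156.701)| = 285.380 km/h.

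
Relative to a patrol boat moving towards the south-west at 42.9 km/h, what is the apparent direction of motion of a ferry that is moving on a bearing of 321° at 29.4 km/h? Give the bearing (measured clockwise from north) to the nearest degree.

013°

Taking east as x and north as y: ferry velocity = (-18.502, 22.848) km/h; patrol boat velocity = (-30.335, -30.335) km/h.
Velocity of ferry relative to patrol boat = (-18.502, 22.848) − (-30.335, -30.335) = (11.833, 53.183) km/h.
Bearing = atan2(11.83, 53.18) = 12.54° clockwise from north.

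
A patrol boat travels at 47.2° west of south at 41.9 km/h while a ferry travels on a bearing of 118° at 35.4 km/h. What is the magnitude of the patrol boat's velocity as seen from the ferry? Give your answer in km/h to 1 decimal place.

63.1 km/h

Taking east as x and north as y: patrol boat velocity = (-30.743, -28.469) km/h; ferry velocity = (31.256, -16.619) km/h.
Velocity of patrol boat relative to ferry = (-30.743, -28.469) − (31.256, -16.619) = (-62.000, -11.849) km/h.
Magnitude = |(-62.000, -11.849)| = 63.122 km/h.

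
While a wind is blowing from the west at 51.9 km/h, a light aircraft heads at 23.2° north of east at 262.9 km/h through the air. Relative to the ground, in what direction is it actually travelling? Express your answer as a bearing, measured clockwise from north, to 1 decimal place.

Taking east as x and north as y: velocity relative to the air = (241.641, 103.567) km/h; the air relative to ground = (51.900, 0.000) km/h.
Velocity relative to ground = (241.641, 103.567) + (51.900, 0.000) = (293.541, 103.567) km/h.
Bearing = atan2(293.54, 103.57) = 70.57° clockwise from north.

070.6°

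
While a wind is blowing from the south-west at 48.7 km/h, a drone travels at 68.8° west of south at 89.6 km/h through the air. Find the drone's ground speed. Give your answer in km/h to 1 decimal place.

Taking east as x and north as y: velocity relative to the air = (-83.536, -32.402) km/h; the air relative to ground = (34.436, 34.436) km/h.
Velocity relative to ground = (-83.536, -32.402) + (34.436, 34.436) = (-49.100, 2.035) km/h.
Speed = |(-49.100, 2.035)| = 49.142 km/h.

49.1 km/h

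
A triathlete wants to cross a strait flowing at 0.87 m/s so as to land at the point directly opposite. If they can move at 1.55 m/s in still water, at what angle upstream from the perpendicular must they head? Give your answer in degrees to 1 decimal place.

34.1°

To cancel the current, the upstream component of the triathlete's velocity must equal the flow: 1.55 sin θ = 0.87.
sin θ = 0.87 / 1.55 = 0.5613.
θ = arcsin(0.5613) = 34.145°.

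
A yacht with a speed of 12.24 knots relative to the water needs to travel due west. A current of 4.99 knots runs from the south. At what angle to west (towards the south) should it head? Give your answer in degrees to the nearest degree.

The current pushes perpendicular to the desired track; the heading must have a component into the current equal to 4.99 knots: 12.24 sin θ = 4.99.
sin θ = 0.4077, so θ = 24.059°.

24°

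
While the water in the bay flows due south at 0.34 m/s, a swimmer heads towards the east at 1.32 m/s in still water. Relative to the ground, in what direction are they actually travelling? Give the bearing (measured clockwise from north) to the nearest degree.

104°

Taking east as x and north as y: velocity relative to the water = (1.320, 0.000) m/s; the water relative to ground = (0.000, -0.340) m/s.
Velocity relative to ground = (1.320, 0.000) + (0.000, -0.340) = (1.320, -0.340) m/s.
Bearing = atan2(1.32, -0.34) = 104.44° clockwise from north.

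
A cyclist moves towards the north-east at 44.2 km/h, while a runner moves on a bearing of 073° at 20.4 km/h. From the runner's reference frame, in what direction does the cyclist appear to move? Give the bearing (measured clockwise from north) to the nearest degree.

Taking east as x and north as y: cyclist velocity = (31.254, 31.254) km/h; runner velocity = (19.509, 5.964) km/h.
Velocity of cyclist relative to runner = (31.254, 31.254) − (19.509, 5.964) = (11.746, 25.290) km/h.
Bearing = atan2(11.75, 25.29) = 24.91° clockwise from north.

025°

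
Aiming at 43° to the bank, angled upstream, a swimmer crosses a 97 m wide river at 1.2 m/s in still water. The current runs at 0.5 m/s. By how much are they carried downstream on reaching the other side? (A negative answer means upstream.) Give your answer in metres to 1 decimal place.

Perpendicular speed = 0.818 m/s; crossing time = 97 / 0.818 = 118.524 s.
Net downstream speed = -0.378 m/s.
Drift = -0.378 × 118.524 = -44.758 m (upstream).

-44.8 m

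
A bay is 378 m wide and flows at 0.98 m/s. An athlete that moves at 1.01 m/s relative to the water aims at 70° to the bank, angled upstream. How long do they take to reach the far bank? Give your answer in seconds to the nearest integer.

The component of the athlete's velocity perpendicular to the bank is 1.01 × sin 70° = 0.949 m/s.
The current is parallel to the bank, so it does not affect the crossing time.
Time = 378 / 0.949 = 398.276 s.

398 s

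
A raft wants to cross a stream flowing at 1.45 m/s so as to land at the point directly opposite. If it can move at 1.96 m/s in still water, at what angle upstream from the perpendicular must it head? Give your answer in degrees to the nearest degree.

To cancel the current, the upstream component of the raft's velocity must equal the flow: 1.96 sin θ = 1.45.
sin θ = 1.45 / 1.96 = 0.7398.
θ = arcsin(0.7398) = 47.714°.

48°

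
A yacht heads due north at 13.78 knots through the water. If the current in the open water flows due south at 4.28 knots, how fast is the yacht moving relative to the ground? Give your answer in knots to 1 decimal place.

9.5 knots

Taking east as x and north as y: velocity relative to the water = (0.000, 13.780) knots; the water relative to ground = (0.000, -4.280) knots.
Velocity relative to ground = (0.000, 13.780) + (0.000, -4.280) = (0.000, 9.500) knots.
Speed = |(0.000, 9.500)| = 9.500 knots.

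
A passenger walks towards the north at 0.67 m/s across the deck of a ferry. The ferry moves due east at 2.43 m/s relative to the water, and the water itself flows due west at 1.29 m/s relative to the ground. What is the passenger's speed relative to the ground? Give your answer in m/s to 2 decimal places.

In east/north components (m/s): passenger relative to ferry = (0.000, 0.670); ferry relative to water = (2.430, 0.000); water relative to ground = (-1.290, 0.000).
Sum = (1.140, 0.670) m/s.
Speed = |(1.140, 0.670)| = 1.322 m/s.

1.32 m/s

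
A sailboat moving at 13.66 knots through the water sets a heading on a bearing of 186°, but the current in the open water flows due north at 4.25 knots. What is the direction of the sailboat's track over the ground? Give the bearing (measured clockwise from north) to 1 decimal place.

188.7°

Taking east as x and north as y: velocity relative to the water = (-1.428, -13.585) knots; the water relative to ground = (0.000, 4.250) knots.
Velocity relative to ground = (-1.428, -13.585) + (0.000, 4.250) = (-1.428, -9.335) knots.
Bearing = atan2(-1.43, -9.34) = 188.70° clockwise from north.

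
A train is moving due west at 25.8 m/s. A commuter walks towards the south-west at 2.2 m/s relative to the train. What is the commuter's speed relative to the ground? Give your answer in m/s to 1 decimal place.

Taking east as x and north as y: train velocity = (-25.800, 0.000) m/s; commuter velocity relative to train = (-1.556, -1.556) m/s.
Velocity relative to ground = (-25.800, 0.000) + (-1.556, -1.556) = (-27.356, -1.556) m/s.
Speed = |(-27.356, -1.556)| = 27.400 m/s.

27.4 m/s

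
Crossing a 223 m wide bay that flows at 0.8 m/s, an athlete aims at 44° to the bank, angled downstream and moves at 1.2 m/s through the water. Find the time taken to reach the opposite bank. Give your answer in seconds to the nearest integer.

The component of the athlete's velocity perpendicular to the bank is 1.2 × sin 44° = 0.834 m/s.
The current is parallel to the bank, so it does not affect the crossing time.
Time = 223 / 0.834 = 267.518 s.

268 s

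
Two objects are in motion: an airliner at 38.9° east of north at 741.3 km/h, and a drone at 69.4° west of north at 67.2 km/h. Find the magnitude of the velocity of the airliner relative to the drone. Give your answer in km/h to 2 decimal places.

765.07 km/h

Taking east as x and north as y: airliner velocity = (465.509, 576.912) km/h; drone velocity = (-62.903, 23.644) km/h.
Velocity of airliner relative to drone = (465.509, 576.912) − (-62.903, 23.644) = (528.412, 553.268) km/h.
Magnitude = |(528.412, 553.268)| = 765.065 km/h.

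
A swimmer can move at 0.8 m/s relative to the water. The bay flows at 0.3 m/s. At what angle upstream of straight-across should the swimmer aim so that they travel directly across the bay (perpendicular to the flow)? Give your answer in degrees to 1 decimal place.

To cancel the current, the upstream component of the swimmer's velocity must equal the flow: 0.8 sin θ = 0.3.
sin θ = 0.3 / 0.8 = 0.3750.
θ = arcsin(0.3750) = 22.024°.

22.0°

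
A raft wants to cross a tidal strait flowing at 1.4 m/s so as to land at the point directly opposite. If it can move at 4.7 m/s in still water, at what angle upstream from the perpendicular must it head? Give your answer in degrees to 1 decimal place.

17.3°

To cancel the current, the upstream component of the raft's velocity must equal the flow: 4.7 sin θ = 1.4.
sin θ = 1.4 / 4.7 = 0.2979.
θ = arcsin(0.2979) = 17.330°.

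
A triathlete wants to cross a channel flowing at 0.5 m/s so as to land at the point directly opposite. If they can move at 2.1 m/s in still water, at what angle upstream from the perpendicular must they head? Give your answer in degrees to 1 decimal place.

13.8°

To cancel the current, the upstream component of the triathlete's velocity must equal the flow: 2.1 sin θ = 0.5.
sin θ = 0.5 / 2.1 = 0.2381.
θ = arcsin(0.2381) = 13.774°.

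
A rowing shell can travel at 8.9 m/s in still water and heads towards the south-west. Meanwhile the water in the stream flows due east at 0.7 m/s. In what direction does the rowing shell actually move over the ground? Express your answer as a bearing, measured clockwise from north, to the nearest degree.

Taking east as x and north as y: velocity relative to the water = (-6.293, -6.293) m/s; the water relative to ground = (0.700, 0.000) m/s.
Velocity relative to ground = (-6.293, -6.293) + (0.700, 0.000) = (-5.593, -6.293) m/s.
Bearing = atan2(-5.59, -6.29) = 221.63° clockwise from north.

222°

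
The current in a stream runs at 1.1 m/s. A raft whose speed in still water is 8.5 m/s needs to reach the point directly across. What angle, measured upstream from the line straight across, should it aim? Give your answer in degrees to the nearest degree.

7°

To cancel the current, the upstream component of the raft's velocity must equal the flow: 8.5 sin θ = 1.1.
sin θ = 1.1 / 8.5 = 0.1294.
θ = arcsin(0.1294) = 7.436°.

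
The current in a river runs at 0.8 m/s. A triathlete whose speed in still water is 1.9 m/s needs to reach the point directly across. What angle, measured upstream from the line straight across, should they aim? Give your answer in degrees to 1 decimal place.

To cancel the current, the upstream component of the triathlete's velocity must equal the flow: 1.9 sin θ = 0.8.
sin θ = 0.8 / 1.9 = 0.4211.
θ = arcsin(0.4211) = 24.901°.

24.9°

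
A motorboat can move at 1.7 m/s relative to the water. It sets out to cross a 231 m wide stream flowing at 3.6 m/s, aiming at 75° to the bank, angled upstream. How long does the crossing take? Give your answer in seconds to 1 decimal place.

140.7 s

The component of the motorboat's velocity perpendicular to the bank is 1.7 × sin 75° = 1.642 m/s.
The current is parallel to the bank, so it does not affect the crossing time.
Time = 231 / 1.642 = 140.676 s.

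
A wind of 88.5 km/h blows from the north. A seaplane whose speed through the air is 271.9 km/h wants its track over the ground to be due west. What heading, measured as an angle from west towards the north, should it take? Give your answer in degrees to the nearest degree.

The wind pushes perpendicular to the desired track; the heading must have a component into the wind equal to 88.5 km/h: 271.9 sin θ = 88.5.
sin θ = 0.3255, so θ = 18.995°.

19°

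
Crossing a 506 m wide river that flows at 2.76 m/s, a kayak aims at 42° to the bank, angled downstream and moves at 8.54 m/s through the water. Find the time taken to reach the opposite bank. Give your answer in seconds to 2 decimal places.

The component of the kayak's velocity perpendicular to the bank is 8.54 × sin 42° = 5.714 m/s.
The flow acts along the bank and has no component across it.
Time = 506 / 5.714 = 88.549 s.

88.55 s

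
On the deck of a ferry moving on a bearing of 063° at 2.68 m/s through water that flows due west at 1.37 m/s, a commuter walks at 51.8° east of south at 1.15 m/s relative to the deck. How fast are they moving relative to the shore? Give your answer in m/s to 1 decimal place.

In east/north components (m/s): commuter relative to ferry = (0.904, -0.711); ferry relative to water = (2.388, 1.217); water relative to ground = (-1.370, 0.000).
Sum = (1.922, 0.506) m/s.
Speed = |(1.922, 0.506)| = 1.987 m/s.

2.0 m/s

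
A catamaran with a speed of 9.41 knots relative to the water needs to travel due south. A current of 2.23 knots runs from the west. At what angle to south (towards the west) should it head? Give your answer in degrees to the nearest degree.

The current pushes perpendicular to the desired track; the heading must have a component into the current equal to 2.23 knots: 9.41 sin θ = 2.23.
sin θ = 0.2370, so θ = 13.708°.

14°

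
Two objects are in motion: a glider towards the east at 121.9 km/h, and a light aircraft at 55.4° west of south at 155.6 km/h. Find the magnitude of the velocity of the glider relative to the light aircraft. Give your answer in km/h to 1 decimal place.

265.1 km/h

Taking east as x and north as y: glider velocity = (121.900, 0.000) km/h; light aircraft velocity = (-128.080, -88.356) km/h.
Velocity of glider relative to light aircraft = (121.900, 0.000) − (-128.080, -88.356) = (249.980, 88.356) km/h.
Magnitude = |(249.980, 88.356)| = 265.136 km/h.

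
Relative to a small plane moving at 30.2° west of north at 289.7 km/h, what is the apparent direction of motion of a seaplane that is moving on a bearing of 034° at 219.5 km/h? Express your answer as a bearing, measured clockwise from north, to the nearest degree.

104°

Taking east as x and north as y: seaplane velocity = (122.743, 181.974) km/h; small plane velocity = (-145.725, 250.380) km/h.
Velocity of seaplane relative to small plane = (122.743, 181.974) − (-145.725, 250.380) = (268.468, -68.407) km/h.
Bearing = atan2(268.47, -68.41) = 104.30° clockwise from north.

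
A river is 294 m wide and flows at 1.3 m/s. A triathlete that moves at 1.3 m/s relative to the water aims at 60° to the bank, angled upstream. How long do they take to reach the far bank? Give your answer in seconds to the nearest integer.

261 s

The component of the triathlete's velocity perpendicular to the bank is 1.3 × sin 60° = 1.126 m/s.
The flow acts along the bank and has no component across it.
Time = 294 / 1.126 = 261.140 s.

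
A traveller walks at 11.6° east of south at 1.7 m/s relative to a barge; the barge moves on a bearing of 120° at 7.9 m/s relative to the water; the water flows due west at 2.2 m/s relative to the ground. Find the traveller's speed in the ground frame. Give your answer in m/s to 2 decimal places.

In east/north components (m/s): traveller relative to barge = (0.342, -1.665); barge relative to water = (6.842, -3.950); water relative to ground = (-2.200, 0.000).
Sum = (4.983, -5.615) m/s.
Speed = |(4.983, -5.615)| = 7.508 m/s.

7.51 m/s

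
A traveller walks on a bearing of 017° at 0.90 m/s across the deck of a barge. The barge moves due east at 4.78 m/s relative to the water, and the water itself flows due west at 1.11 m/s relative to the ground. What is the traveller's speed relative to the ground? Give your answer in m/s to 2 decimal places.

4.03 m/s

In east/north components (m/s): traveller relative to barge = (0.263, 0.861); barge relative to water = (4.780, 0.000); water relative to ground = (-1.110, 0.000).
Sum = (3.933, 0.861) m/s.
Speed = |(3.933, 0.861)| = 4.026 m/s.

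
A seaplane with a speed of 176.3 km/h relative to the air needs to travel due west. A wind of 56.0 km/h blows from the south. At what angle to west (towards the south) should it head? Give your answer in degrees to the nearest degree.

The wind pushes perpendicular to the desired track; the heading must have a component into the wind equal to 56.0 km/h: 176.3 sin θ = 56.0.
sin θ = 0.3176, so θ = 18.520°.

19°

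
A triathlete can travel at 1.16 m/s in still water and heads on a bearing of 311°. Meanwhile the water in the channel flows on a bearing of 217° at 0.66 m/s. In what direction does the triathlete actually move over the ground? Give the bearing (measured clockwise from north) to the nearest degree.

Taking east as x and north as y: velocity relative to the water = (-0.875, 0.761) m/s; the water relative to ground = (-0.397, -0.527) m/s.
Velocity relative to ground = (-0.875, 0.761) + (-0.397, -0.527) = (-1.273, 0.234) m/s.
Bearing = atan2(-1.27, 0.23) = 280.42° clockwise from north.

280°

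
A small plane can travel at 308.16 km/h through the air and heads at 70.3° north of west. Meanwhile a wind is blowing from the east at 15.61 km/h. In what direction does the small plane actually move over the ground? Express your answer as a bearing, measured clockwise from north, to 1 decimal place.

337.6°

Taking east as x and north as y: velocity relative to the air = (-103.879, 290.124) km/h; the air relative to ground = (-15.610, 0.000) km/h.
Velocity relative to ground = (-103.879, 290.124) + (-15.610, 0.000) = (-119.489, 290.124) km/h.
Bearing = atan2(-119.49, 290.12) = 337.62° clockwise from north.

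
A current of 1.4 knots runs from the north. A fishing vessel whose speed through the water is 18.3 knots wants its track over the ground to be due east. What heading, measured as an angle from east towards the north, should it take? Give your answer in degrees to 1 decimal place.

The current pushes perpendicular to the desired track; the heading must have a component into the current equal to 1.4 knots: 18.3 sin θ = 1.4.
sin θ = 0.0765, so θ = 4.388°.

4.4°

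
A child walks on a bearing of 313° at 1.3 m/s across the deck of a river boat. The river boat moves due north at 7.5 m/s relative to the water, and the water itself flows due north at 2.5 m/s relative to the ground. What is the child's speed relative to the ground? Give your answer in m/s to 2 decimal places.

10.93 m/s

In east/north components (m/s): child relative to river boat = (-0.951, 0.887); river boat relative to water = (0.000, 7.500); water relative to ground = (0.000, 2.500).
Sum = (-0.951, 10.887) m/s.
Speed = |(-0.951, 10.887)| = 10.928 m/s.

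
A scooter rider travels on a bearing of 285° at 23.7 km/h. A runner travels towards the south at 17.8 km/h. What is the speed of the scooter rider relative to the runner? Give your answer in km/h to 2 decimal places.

Taking east as x and north as y: scooter rider velocity = (-22.892, 6.134) km/h; runner velocity = (0.000, -17.800) km/h.
Velocity of scooter rider relative to runner = (-22.892, 6.134) − (0.000, -17.800) = (-22.892, 23.934) km/h.
Magnitude = |(-22.892, 23.934)| = 33.119 km/h.

33.12 km/h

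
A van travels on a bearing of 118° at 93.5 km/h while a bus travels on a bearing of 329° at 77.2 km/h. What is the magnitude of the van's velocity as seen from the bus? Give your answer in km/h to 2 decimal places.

Taking east as x and north as y: van velocity = (82.556, -43.896) km/h; bus velocity = (-39.761, 66.173) km/h.
Velocity of van relative to bus = (82.556, -43.896) − (-39.761, 66.173) = (122.317, -110.069) km/h.
Magnitude = |(122.317, -110.069)| = 164.549 km/h.

164.55 km/h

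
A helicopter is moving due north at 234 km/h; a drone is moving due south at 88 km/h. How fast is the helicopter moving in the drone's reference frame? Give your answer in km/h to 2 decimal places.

Taking east as x and north as y: helicopter velocity = (0.000, 234.000) km/h; drone velocity = (0.000, -88.000) km/h.
Velocity of helicopter relative to drone = (0.000, 234.000) − (0.000, -88.000) = (0.000, 322.000) km/h.
Magnitude = |(0.000, 322.000)| = 322.000 km/h.

322.00 km/h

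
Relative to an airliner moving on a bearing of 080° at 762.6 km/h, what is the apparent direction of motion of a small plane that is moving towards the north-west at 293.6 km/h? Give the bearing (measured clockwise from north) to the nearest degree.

Taking east as x and north as y: small plane velocity = (-207.607, 207.607) km/h; airliner velocity = (751.014, 132.424) km/h.
Velocity of small plane relative to airliner = (-207.607, 207.607) − (751.014, 132.424) = (-958.621, 75.182) km/h.
Bearing = atan2(-958.62, 75.18) = 274.48° clockwise from north.

274°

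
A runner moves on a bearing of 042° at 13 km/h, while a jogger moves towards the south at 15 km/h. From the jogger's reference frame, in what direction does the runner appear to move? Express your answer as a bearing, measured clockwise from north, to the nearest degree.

Taking east as x and north as y: runner velocity = (8.699, 9.661) km/h; jogger velocity = (0.000, -15.000) km/h.
Velocity of runner relative to jogger = (8.699, 9.661) − (0.000, -15.000) = (8.699, 24.661) km/h.
Bearing = atan2(8.70, 24.66) = 19.43° clockwise from north.

019°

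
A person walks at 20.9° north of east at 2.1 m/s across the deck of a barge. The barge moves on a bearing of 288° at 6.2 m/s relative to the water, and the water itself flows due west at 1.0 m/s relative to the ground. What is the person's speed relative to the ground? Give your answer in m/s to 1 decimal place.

5.6 m/s

In east/north components (m/s): person relative to barge = (1.962, 0.749); barge relative to water = (-5.897, 1.916); water relative to ground = (-1.000, 0.000).
Sum = (-4.935, 2.665) m/s.
Speed = |(-4.935, 2.665)| = 5.608 m/s.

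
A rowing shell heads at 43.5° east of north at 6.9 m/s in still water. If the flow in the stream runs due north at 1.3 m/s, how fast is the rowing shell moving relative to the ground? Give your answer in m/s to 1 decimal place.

7.9 m/s

Taking east as x and north as y: velocity relative to the water = (4.750, 5.005) m/s; the water relative to ground = (0.000, 1.300) m/s.
Velocity relative to ground = (4.750, 5.005) + (0.000, 1.300) = (4.750, 6.305) m/s.
Speed = |(4.750, 6.305)| = 7.894 m/s.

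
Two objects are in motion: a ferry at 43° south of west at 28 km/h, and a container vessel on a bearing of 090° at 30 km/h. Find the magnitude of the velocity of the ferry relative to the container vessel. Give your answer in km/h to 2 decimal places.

Taking east as x and north as y: ferry velocity = (-20.478, -19.096) km/h; container vessel velocity = (30.000, 0.000) km/h.
Velocity of ferry relative to container vessel = (-20.478, -19.096) − (30.000, 0.000) = (-50.478, -19.096) km/h.
Magnitude = |(-50.478, -19.096)| = 53.969 km/h.

53.97 km/h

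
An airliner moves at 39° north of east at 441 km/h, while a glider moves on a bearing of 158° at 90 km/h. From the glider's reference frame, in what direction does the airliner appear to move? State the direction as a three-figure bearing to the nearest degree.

041°

Taking east as x and north as y: airliner velocity = (342.721, 277.530) km/h; glider velocity = (33.715, -83.447) km/h.
Velocity of airliner relative to glider = (342.721, 277.530) − (33.715, -83.447) = (309.007, 360.977) km/h.
Bearing = atan2(309.01, 360.98) = 40.56° clockwise from north.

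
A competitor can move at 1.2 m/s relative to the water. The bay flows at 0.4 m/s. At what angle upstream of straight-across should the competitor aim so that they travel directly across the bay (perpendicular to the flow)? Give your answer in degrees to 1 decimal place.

To cancel the current, the upstream component of the competitor's velocity must equal the flow: 1.2 sin θ = 0.4.
sin θ = 0.4 / 1.2 = 0.3333.
θ = arcsin(0.3333) = 19.471°.

19.5°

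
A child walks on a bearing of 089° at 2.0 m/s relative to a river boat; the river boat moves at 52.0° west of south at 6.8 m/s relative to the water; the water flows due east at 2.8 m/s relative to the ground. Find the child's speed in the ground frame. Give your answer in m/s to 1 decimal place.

In east/north components (m/s): child relative to river boat = (2.000, 0.035); river boat relative to water = (-5.358, -4.186); water relative to ground = (2.800, 0.000).
Sum = (-0.559, -4.152) m/s.
Speed = |(-0.559, -4.152)| = 4.189 m/s.

4.2 m/s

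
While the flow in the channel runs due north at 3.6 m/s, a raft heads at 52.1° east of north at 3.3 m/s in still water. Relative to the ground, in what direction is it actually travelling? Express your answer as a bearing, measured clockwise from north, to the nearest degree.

025°

Taking east as x and north as y: velocity relative to the water = (2.604, 2.027) m/s; the water relative to ground = (0.000, 3.600) m/s.
Velocity relative to ground = (2.604, 2.027) + (0.000, 3.600) = (2.604, 5.627) m/s.
Bearing = atan2(2.60, 5.63) = 24.83° clockwise from north.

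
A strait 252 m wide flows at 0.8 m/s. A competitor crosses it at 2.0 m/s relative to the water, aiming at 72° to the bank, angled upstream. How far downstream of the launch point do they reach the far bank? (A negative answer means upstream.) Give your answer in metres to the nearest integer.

24 m

Perpendicular speed = 1.902 m/s; crossing time = 252 / 1.902 = 132.484 s.
Net downstream speed = 0.182 m/s.
Drift = 0.182 × 132.484 = 24.108 m (downstream).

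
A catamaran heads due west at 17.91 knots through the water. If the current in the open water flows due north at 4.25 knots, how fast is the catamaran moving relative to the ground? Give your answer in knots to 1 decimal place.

18.4 knots

Taking east as x and north as y: velocity relative to the water = (-17.910, 0.000) knots; the water relative to ground = (0.000, 4.250) knots.
Velocity relative to ground = (-17.910, 0.000) + (0.000, 4.250) = (-17.910, 4.250) knots.
Speed = |(-17.910, 4.250)| = 18.407 knots.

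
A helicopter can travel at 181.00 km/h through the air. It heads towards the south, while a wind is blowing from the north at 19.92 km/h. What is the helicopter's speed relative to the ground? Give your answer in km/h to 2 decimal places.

Taking east as x and north as y: velocity relative to the air = (0.000, -181.000) km/h; the air relative to ground = (0.000, -19.920) km/h.
Velocity relative to ground = (0.000, -181.000) + (0.000, -19.920) = (0.000, -200.920) km/h.
Speed = |(0.000, -200.920)| = 200.920 km/h.

200.92 km/h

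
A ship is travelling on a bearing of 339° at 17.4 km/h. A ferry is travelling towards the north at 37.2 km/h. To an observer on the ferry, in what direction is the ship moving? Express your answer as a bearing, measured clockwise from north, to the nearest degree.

Taking east as x and north as y: ship velocity = (-6.236, 16.244) km/h; ferry velocity = (0.000, 37.200) km/h.
Velocity of ship relative to ferry = (-6.236, 16.244) − (0.000, 37.200) = (-6.236, -20.956) km/h.
Bearing = atan2(-6.24, -20.96) = 196.57° clockwise from north.

197°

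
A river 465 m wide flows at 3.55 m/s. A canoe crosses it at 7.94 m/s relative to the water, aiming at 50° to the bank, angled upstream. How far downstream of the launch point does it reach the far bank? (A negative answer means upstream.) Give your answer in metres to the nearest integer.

Perpendicular speed = 6.082 m/s; crossing time = 465 / 6.082 = 76.450 s.
Net downstream speed = -1.554 m/s.
Drift = -1.554 × 76.450 = -118.783 m (upstream).

-119 m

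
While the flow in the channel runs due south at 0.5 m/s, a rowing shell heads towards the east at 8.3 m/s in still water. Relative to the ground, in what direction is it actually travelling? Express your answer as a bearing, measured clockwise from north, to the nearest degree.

093°

Taking east as x and north as y: velocity relative to the water = (8.300, 0.000) m/s; the water relative to ground = (0.000, -0.500) m/s.
Velocity relative to ground = (8.300, 0.000) + (0.000, -0.500) = (8.300, -0.500) m/s.
Bearing = atan2(8.30, -0.50) = 93.45° clockwise from north.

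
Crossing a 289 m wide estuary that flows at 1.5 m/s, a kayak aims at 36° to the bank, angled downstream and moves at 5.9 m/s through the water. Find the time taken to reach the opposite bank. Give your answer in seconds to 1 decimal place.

83.3 s

The component of the kayak's velocity perpendicular to the bank is 5.9 × sin 36° = 3.468 m/s.
The current is parallel to the bank, so it does not affect the crossing time.
Time = 289 / 3.468 = 83.335 s.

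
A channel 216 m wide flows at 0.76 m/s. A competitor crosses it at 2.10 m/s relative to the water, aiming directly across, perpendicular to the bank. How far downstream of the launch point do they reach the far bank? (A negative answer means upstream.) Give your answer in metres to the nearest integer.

78 m

Perpendicular speed = 2.100 m/s; crossing time = 216 / 2.100 = 102.857 s.
Net downstream speed = 0.760 m/s.
Drift = 0.760 × 102.857 = 78.171 m (downstream).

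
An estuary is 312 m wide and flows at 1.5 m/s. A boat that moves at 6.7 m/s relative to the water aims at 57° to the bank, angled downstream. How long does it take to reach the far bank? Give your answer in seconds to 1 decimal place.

55.5 s

The component of the boat's velocity perpendicular to the bank is 6.7 × sin 57° = 5.619 m/s.
Only the cross-stream component determines the crossing time; the current contributes nothing perpendicular to the bank.
Time = 312 / 5.619 = 55.525 s.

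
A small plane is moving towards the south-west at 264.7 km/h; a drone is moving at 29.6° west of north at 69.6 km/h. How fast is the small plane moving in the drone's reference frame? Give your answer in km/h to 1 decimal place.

291.0 km/h

Taking east as x and north as y: small plane velocity = (-187.171, -187.171) km/h; drone velocity = (-34.378, 60.517) km/h.
Velocity of small plane relative to drone = (-187.171, -187.171) − (-34.378, 60.517) = (-152.793, -247.688) km/h.
Magnitude = |(-152.793, -247.688)| = 291.024 km/h.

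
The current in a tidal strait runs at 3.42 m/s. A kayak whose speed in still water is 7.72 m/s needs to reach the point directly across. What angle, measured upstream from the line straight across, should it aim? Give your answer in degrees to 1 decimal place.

26.3°

To cancel the current, the upstream component of the kayak's velocity must equal the flow: 7.72 sin θ = 3.42.
sin θ = 3.42 / 7.72 = 0.4430.
θ = arcsin(0.4430) = 26.296°.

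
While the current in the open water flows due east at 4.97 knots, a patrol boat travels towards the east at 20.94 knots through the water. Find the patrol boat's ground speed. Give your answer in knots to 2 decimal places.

25.91 knots

Taking east as x and north as y: velocity relative to the water = (20.940, 0.000) knots; the water relative to ground = (4.970, 0.000) knots.
Velocity relative to ground = (20.940, 0.000) + (4.970, 0.000) = (25.910, 0.000) knots.
Speed = |(25.910, 0.000)| = 25.910 knots.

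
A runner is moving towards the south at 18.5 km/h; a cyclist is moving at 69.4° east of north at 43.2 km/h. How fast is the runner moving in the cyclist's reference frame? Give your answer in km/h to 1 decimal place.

Taking east as x and north as y: runner velocity = (0.000, -18.500) km/h; cyclist velocity = (40.438, 15.200) km/h.
Velocity of runner relative to cyclist = (0.000, -18.500) − (40.438, 15.200) = (-40.438, -33.700) km/h.
Magnitude = |(-40.438, -33.700)| = 52.639 km/h.

52.6 km/h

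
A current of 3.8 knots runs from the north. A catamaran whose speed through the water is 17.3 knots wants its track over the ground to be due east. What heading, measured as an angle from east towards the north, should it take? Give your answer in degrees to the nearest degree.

13°

The current pushes perpendicular to the desired track; the heading must have a component into the current equal to 3.8 knots: 17.3 sin θ = 3.8.
sin θ = 0.2197, so θ = 12.689°.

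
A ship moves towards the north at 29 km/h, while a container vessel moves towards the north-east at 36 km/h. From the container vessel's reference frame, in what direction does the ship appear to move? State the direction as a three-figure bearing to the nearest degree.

Taking east as x and north as y: ship velocity = (0.000, 29.000) km/h; container vessel velocity = (25.456, 25.456) km/h.
Velocity of ship relative to container vessel = (0.000, 29.000) − (25.456, 25.456) = (-25.456, 3.544) km/h.
Bearing = atan2(-25.46, 3.54) = 277.93° clockwise from north.

278°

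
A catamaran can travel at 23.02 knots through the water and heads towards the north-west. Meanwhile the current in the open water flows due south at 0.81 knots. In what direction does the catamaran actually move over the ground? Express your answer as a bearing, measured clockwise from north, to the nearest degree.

314°

Taking east as x and north as y: velocity relative to the water = (-16.278, 16.278) knots; the water relative to ground = (0.000, -0.810) knots.
Velocity relative to ground = (-16.278, 16.278) + (0.000, -0.810) = (-16.278, 15.468) knots.
Bearing = atan2(-16.28, 15.47) = 313.54° clockwise from north.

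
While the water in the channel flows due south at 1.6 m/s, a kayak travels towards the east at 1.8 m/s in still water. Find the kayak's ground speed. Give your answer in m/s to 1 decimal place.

Taking east as x and north as y: velocity relative to the water = (1.800, 0.000) m/s; the water relative to ground = (0.000, -1.600) m/s.
Velocity relative to ground = (1.800, 0.000) + (0.000, -1.600) = (1.800, -1.600) m/s.
Speed = |(1.800, -1.600)| = 2.408 m/s.

2.4 m/s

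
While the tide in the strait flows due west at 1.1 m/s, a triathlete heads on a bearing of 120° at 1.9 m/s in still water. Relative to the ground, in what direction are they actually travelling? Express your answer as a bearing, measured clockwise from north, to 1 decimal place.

Taking east as x and north as y: velocity relative to the water = (1.645, -0.950) m/s; the water relative to ground = (-1.100, 0.000) m/s.
Velocity relative to ground = (1.645, -0.950) + (-1.100, 0.000) = (0.545, -0.950) m/s.
Bearing = atan2(0.55, -0.95) = 150.14° clockwise from north.

150.1°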